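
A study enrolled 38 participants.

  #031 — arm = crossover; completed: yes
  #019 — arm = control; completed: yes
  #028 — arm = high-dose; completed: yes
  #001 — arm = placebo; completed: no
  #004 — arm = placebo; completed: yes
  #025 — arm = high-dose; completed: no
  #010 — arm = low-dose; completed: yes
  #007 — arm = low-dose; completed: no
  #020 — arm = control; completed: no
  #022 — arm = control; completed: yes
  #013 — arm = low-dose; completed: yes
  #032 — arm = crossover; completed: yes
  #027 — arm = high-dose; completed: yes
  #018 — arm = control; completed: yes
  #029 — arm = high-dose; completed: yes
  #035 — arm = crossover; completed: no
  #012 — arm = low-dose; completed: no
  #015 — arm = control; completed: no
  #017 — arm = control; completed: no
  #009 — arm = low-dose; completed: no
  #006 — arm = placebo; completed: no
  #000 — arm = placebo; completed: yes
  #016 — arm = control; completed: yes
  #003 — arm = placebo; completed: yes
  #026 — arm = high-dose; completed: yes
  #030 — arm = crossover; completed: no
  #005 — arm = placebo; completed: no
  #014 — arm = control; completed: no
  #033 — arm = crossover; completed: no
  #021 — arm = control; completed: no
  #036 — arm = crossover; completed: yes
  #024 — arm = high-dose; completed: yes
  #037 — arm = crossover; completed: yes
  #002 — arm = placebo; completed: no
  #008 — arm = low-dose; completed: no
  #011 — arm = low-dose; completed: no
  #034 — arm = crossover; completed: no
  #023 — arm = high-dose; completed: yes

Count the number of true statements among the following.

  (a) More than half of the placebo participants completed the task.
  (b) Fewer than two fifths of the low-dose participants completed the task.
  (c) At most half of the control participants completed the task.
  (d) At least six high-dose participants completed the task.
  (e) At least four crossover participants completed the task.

(a) placebo: |A| = 7, |A ∩ B| = 3; needs |A ∩ B| > |A ∖ B| — false.
(b) low-dose: |A| = 7, |A ∩ B| = 2; needs |A ∩ B| / |A| < 2/5 — true.
(c) control: |A| = 9, |A ∩ B| = 4; needs |A ∩ B| ≤ |A ∖ B| — true.
(d) high-dose: |A| = 7, |A ∩ B| = 6; needs |A ∩ B| ≥ 6 — true.
(e) crossover: |A| = 8, |A ∩ B| = 4; needs |A ∩ B| ≥ 4 — true.

4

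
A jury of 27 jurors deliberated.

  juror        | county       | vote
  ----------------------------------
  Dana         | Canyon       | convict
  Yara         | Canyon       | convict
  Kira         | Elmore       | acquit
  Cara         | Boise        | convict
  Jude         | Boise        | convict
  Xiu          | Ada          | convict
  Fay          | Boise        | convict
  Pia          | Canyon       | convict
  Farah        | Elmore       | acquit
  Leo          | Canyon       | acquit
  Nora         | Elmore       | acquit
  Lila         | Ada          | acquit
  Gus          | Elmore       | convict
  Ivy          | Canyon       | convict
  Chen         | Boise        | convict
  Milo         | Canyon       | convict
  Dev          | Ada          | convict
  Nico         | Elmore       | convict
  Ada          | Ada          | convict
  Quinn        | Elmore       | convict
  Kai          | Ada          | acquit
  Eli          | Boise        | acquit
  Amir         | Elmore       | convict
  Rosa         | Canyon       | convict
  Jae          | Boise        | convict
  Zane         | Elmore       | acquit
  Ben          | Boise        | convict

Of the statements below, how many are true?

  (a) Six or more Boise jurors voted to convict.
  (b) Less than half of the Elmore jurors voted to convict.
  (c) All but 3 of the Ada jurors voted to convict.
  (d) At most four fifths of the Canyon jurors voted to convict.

1

(a) Boise: |A| = 7, |A ∩ B| = 6; needs |A ∩ B| ≥ 6 — true.
(b) Elmore: |A| = 8, |A ∩ B| = 4; needs |A ∩ B| < |A ∖ B| — false.
(c) Ada: |A| = 5, |A ∩ B| = 3; needs |A ∖ B| = 3 — false.
(d) Canyon: |A| = 7, |A ∩ B| = 6; needs |A ∩ B| / |A| ≤ 4/5 — false.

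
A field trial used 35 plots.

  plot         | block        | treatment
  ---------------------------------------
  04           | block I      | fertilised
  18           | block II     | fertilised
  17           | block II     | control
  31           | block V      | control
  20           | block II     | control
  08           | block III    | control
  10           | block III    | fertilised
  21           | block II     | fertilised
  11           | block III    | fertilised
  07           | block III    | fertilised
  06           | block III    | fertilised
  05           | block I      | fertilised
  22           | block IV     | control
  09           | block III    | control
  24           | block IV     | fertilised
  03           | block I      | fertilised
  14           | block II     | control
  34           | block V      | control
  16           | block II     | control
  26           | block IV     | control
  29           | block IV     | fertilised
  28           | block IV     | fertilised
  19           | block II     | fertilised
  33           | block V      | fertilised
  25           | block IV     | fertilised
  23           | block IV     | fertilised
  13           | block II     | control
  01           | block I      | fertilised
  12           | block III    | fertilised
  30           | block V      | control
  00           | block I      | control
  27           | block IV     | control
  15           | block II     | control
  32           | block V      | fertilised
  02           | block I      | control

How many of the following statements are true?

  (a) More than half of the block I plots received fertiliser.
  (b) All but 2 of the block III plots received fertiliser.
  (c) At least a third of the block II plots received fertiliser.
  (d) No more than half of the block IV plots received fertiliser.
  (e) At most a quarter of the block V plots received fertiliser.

3

(a) block I: |A| = 6, |A ∩ B| = 4; needs |A ∩ B| > |A ∖ B| — true.
(b) block III: |A| = 7, |A ∩ B| = 5; needs |A ∖ B| = 2 — true.
(c) block II: |A| = 9, |A ∩ B| = 3; needs |A ∩ B| / |A| ≥ 1/3 — true.
(d) block IV: |A| = 8, |A ∩ B| = 5; needs |A ∩ B| ≤ |A ∖ B| — false.
(e) block V: |A| = 5, |A ∩ B| = 2; needs |A ∩ B| / |A| ≤ 1/4 — false.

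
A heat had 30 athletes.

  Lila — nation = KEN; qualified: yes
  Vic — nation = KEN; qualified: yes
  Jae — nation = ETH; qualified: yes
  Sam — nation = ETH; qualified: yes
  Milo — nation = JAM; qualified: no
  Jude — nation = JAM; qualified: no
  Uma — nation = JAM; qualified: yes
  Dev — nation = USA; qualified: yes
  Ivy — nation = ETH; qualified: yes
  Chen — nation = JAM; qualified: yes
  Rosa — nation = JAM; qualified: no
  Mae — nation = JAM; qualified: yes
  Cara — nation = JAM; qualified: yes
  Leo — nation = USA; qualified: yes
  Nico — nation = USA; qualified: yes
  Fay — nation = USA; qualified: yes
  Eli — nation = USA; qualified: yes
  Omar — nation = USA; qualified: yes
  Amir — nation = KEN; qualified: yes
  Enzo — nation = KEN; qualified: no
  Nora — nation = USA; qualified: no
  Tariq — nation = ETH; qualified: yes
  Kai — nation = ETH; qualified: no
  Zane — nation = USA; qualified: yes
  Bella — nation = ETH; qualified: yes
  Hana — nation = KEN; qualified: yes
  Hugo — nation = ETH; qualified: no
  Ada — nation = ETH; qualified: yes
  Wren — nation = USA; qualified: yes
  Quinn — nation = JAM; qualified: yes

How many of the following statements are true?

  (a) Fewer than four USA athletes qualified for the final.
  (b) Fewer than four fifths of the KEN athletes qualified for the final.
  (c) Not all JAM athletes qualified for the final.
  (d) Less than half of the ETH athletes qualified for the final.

(a) USA: |A| = 9, |A ∩ B| = 8; needs |A ∩ B| < 4 — false.
(b) KEN: |A| = 5, |A ∩ B| = 4; needs |A ∩ B| / |A| < 4/5 — false.
(c) JAM: |A| = 8, |A ∩ B| = 5; needs A ⊄ B (|A ∖ B| ≥ 1) — true.
(d) ETH: |A| = 8, |A ∩ B| = 6; needs |A ∩ B| < |A ∖ B| — false.

1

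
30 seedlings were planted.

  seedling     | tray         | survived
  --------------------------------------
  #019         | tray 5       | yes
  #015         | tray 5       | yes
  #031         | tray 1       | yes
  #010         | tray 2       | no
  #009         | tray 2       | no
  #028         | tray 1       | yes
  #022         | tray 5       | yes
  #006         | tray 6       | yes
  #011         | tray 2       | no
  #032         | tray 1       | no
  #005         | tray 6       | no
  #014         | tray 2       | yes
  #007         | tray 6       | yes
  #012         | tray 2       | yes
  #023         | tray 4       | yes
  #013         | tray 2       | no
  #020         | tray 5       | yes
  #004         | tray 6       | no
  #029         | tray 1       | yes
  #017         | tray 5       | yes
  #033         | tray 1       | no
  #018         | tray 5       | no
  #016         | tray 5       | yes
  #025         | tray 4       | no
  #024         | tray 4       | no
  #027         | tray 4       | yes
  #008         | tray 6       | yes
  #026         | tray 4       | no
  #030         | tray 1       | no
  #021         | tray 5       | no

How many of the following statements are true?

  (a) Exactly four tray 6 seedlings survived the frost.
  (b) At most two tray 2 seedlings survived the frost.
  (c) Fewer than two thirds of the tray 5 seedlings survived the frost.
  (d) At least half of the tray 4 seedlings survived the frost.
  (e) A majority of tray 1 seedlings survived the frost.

(a) tray 6: |A| = 5, |A ∩ B| = 3; needs |A ∩ B| = 4 — false.
(b) tray 2: |A| = 6, |A ∩ B| = 2; needs |A ∩ B| ≤ 2 — true.
(c) tray 5: |A| = 8, |A ∩ B| = 6; needs |A ∩ B| / |A| < 2/3 — false.
(d) tray 4: |A| = 5, |A ∩ B| = 2; needs |A ∩ B| ≥ |A ∖ B| — false.
(e) tray 1: |A| = 6, |A ∩ B| = 3; needs |A ∩ B| > |A ∖ B| — false.

1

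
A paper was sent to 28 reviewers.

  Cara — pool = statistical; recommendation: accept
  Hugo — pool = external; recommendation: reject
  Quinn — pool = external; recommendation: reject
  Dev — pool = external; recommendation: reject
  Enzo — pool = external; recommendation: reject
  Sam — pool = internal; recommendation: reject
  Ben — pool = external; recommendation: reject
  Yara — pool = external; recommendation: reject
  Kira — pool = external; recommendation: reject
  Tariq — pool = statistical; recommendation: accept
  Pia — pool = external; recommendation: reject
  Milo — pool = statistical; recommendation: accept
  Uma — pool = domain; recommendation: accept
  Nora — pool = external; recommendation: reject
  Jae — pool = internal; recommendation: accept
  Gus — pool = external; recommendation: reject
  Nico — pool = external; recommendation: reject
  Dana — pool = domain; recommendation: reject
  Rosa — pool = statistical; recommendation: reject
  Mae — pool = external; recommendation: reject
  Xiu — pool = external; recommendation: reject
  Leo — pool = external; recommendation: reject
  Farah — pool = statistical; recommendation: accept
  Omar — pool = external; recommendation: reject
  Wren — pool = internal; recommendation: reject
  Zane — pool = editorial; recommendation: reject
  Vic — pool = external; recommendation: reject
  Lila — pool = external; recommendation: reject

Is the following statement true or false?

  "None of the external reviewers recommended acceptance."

The determiner here denotes the relation: A ∩ B = ∅ (|A ∩ B| = 0).
|A| = 17, |A ∩ B| = 0, |A ∖ B| = 17.
So the statement is true.

True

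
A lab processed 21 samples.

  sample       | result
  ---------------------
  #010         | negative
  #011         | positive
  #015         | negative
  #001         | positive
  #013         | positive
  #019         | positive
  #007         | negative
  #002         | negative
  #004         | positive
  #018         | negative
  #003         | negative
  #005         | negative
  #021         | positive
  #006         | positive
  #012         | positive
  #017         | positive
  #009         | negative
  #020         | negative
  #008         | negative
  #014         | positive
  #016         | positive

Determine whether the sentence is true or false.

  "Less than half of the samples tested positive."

False

'Less than half of the samples tested positive' holds iff |A ∩ B| < |A ∖ B|.
|A| = 21, |A ∩ B| = 11, |A ∖ B| = 10.
11 > 10, so the statement is false.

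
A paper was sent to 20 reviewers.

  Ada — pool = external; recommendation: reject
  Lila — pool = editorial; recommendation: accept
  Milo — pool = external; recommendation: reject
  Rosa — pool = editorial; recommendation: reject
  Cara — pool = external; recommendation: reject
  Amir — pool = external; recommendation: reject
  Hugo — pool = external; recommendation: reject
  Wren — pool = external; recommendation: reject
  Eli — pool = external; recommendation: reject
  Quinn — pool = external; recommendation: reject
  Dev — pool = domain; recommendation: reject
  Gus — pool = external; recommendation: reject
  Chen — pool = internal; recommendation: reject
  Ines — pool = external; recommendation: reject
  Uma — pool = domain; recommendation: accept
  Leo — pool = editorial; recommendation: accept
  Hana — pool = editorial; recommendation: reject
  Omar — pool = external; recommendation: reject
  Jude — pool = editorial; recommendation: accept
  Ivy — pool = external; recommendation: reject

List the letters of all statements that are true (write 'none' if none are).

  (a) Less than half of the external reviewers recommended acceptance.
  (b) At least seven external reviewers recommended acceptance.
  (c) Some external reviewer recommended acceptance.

(a)

|A| = 12, |A ∩ B| = 0, |A ∖ B| = 12.
(a) |A ∩ B| < |A ∖ B|: holds.
(b) |A ∩ B| ≥ 7: fails.
(c) A ∩ B ≠ ∅ (|A ∩ B| ≥ 1): fails.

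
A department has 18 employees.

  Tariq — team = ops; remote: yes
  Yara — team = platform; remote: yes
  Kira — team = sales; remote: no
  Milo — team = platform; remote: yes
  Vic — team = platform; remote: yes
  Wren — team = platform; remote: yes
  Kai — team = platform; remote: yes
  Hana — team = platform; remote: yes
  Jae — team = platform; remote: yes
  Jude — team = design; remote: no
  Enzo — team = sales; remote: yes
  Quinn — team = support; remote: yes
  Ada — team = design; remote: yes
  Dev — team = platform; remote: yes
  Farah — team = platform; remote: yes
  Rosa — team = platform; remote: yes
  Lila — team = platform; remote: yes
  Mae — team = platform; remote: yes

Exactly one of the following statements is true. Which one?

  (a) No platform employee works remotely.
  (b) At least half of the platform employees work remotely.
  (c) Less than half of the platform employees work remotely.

|A| = 12, |A ∩ B| = 12, |A ∖ B| = 0.
(a) requires A ∩ B = ∅ (|A ∩ B| = 0): false.
(b) requires |A ∩ B| ≥ |A ∖ B|: true.
(c) requires |A ∩ B| < |A ∖ B|: false.

(b)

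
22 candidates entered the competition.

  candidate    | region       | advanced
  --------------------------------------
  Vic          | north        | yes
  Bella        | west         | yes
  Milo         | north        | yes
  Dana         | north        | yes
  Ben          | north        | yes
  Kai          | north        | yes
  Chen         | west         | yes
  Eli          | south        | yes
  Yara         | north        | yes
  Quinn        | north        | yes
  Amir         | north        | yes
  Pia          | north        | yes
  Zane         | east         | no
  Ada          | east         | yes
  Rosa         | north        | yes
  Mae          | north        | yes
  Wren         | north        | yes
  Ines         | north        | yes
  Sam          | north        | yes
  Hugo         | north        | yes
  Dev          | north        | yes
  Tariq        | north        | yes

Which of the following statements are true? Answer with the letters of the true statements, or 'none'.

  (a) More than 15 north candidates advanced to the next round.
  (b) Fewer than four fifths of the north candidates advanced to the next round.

|A| = 17, |A ∩ B| = 17, |A ∖ B| = 0.
(a) |A ∩ B| > 15: holds.
(b) |A ∩ B| / |A| < 4/5: fails.

(a)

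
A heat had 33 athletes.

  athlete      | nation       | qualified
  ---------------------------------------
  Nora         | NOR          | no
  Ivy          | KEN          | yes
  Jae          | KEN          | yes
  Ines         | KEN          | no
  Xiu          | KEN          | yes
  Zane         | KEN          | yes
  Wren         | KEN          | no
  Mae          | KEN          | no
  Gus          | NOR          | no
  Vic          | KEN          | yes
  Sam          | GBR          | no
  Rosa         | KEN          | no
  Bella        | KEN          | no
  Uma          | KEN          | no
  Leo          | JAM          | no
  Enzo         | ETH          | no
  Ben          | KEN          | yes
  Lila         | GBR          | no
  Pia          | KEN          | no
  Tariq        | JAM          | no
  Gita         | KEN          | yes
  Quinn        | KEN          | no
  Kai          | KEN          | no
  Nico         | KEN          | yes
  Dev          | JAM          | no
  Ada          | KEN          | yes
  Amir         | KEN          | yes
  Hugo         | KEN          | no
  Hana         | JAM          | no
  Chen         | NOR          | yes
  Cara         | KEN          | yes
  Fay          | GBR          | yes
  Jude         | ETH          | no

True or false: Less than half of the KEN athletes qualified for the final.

False

Truth condition: |A ∩ B| < |A ∖ B|.
|A| = 21, |A ∩ B| = 11, |A ∖ B| = 10.
11 > 10, so the statement is false.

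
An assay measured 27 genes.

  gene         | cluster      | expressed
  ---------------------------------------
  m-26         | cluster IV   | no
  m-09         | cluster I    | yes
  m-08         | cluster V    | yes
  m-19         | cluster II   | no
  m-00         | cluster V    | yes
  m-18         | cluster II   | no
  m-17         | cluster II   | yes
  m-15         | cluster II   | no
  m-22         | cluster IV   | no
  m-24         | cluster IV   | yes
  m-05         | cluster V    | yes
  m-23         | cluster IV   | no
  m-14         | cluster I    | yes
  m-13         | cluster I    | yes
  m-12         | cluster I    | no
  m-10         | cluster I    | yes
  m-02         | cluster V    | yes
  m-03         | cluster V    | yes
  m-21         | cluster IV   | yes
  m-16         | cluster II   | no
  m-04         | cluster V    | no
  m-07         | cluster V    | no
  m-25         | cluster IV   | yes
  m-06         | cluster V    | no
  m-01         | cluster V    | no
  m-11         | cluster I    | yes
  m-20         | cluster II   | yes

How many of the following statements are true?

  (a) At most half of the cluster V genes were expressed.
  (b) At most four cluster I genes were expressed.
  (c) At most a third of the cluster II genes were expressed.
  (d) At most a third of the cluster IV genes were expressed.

(a) cluster V: |A| = 9, |A ∩ B| = 5; needs |A ∩ B| ≤ |A ∖ B| — false.
(b) cluster I: |A| = 6, |A ∩ B| = 5; needs |A ∩ B| ≤ 4 — false.
(c) cluster II: |A| = 6, |A ∩ B| = 2; needs |A ∩ B| / |A| ≤ 1/3 — true.
(d) cluster IV: |A| = 6, |A ∩ B| = 3; needs |A ∩ B| / |A| ≤ 1/3 — false.

1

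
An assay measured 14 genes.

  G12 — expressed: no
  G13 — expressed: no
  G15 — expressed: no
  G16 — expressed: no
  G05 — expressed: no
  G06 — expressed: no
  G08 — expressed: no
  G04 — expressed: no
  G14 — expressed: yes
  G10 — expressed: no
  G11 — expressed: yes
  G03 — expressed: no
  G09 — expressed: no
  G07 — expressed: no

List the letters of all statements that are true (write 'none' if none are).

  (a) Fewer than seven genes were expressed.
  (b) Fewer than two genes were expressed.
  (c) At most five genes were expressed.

(a), (c)

|A| = 14, |A ∩ B| = 2, |A ∖ B| = 12.
(a) |A ∩ B| < 7: holds.
(b) |A ∩ B| < 2: fails.
(c) |A ∩ B| ≤ 5: holds.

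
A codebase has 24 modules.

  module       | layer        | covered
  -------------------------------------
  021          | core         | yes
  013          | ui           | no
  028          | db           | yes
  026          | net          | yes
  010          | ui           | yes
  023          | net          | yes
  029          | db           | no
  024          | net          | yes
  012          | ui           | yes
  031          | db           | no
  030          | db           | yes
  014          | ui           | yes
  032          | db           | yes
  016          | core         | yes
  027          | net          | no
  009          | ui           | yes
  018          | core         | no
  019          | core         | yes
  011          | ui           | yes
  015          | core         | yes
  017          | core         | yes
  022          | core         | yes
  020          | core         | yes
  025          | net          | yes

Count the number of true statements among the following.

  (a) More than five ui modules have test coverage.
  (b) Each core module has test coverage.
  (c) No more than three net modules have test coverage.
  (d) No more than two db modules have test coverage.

(a) ui: |A| = 6, |A ∩ B| = 5; needs |A ∩ B| > 5 — false.
(b) core: |A| = 8, |A ∩ B| = 7; needs A ⊆ B, i.e. every element of A is in B (|A ∖ B| = 0) — false.
(c) net: |A| = 5, |A ∩ B| = 4; needs |A ∩ B| ≤ 3 — false.
(d) db: |A| = 5, |A ∩ B| = 3; needs |A ∩ B| ≤ 2 — false.

0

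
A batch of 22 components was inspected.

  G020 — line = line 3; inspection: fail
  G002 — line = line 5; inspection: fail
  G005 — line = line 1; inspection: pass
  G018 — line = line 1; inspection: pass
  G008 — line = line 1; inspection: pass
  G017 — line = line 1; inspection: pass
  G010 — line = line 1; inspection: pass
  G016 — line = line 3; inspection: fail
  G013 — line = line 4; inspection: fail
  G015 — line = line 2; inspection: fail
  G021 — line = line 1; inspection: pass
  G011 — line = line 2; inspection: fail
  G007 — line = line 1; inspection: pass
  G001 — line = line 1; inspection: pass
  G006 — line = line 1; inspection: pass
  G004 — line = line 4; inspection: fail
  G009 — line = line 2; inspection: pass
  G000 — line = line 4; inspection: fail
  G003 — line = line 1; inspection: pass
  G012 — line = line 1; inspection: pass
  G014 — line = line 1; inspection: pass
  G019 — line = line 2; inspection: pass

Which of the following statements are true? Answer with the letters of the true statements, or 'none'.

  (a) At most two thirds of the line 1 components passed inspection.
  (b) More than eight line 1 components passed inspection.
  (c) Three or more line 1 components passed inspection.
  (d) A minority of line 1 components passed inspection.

|A| = 12, |A ∩ B| = 12, |A ∖ B| = 0.
(a) |A ∩ B| / |A| ≤ 2/3: fails.
(b) |A ∩ B| > 8: holds.
(c) |A ∩ B| ≥ 3: holds.
(d) |A ∩ B| < |A ∖ B|: fails.

(b), (c)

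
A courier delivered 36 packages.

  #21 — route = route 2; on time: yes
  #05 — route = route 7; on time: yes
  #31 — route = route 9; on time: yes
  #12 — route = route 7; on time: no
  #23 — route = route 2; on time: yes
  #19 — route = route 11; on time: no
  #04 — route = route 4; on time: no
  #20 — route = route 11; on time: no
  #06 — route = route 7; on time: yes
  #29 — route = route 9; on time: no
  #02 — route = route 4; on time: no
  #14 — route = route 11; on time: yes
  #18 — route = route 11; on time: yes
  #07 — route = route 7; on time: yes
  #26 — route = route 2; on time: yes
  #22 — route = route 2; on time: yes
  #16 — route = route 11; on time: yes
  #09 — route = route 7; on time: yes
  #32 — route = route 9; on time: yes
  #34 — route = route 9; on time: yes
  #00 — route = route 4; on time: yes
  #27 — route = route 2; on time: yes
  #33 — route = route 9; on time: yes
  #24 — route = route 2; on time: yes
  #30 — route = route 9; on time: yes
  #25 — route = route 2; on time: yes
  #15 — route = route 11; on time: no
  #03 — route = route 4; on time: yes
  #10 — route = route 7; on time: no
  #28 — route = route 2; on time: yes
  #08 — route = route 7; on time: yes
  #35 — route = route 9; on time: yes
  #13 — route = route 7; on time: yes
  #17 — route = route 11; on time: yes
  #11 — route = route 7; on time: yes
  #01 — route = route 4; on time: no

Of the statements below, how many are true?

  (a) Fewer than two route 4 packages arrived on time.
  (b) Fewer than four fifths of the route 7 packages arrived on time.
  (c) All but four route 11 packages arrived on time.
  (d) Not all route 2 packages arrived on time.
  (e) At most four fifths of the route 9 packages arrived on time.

(a) route 4: |A| = 5, |A ∩ B| = 2; needs |A ∩ B| < 2 — false.
(b) route 7: |A| = 9, |A ∩ B| = 7; needs |A ∩ B| / |A| < 4/5 — true.
(c) route 11: |A| = 7, |A ∩ B| = 4; needs |A ∖ B| = 4 — false.
(d) route 2: |A| = 8, |A ∩ B| = 8; needs A ⊄ B (|A ∖ B| ≥ 1) — false.
(e) route 9: |A| = 7, |A ∩ B| = 6; needs |A ∩ B| / |A| ≤ 4/5 — false.

1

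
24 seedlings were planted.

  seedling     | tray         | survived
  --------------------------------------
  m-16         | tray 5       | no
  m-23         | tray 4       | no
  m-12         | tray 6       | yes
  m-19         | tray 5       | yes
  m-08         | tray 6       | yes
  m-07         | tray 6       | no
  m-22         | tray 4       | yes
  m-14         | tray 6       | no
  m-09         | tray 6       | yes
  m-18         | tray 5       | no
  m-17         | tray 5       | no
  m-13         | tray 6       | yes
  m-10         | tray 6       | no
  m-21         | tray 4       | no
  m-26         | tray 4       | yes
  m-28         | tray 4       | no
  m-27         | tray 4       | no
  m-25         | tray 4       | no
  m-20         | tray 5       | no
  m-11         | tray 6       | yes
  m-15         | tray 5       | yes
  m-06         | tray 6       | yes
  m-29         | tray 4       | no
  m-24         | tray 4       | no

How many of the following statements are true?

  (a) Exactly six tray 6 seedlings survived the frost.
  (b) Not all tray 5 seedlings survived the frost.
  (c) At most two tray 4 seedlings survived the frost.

(a) tray 6: |A| = 9, |A ∩ B| = 6; needs |A ∩ B| = 6 — true.
(b) tray 5: |A| = 6, |A ∩ B| = 2; needs A ⊄ B (|A ∖ B| ≥ 1) — true.
(c) tray 4: |A| = 9, |A ∩ B| = 2; needs |A ∩ B| ≤ 2 — true.

3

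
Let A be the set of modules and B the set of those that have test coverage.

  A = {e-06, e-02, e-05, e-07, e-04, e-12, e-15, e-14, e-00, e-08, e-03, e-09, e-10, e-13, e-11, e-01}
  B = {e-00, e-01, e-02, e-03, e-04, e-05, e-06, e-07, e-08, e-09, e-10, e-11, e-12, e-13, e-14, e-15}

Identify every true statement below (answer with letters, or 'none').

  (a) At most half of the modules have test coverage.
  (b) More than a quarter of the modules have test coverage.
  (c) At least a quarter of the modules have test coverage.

(b), (c)

|A| = 16, |A ∩ B| = 16, |A ∖ B| = 0.
(a) |A ∩ B| ≤ |A ∖ B|: fails.
(b) |A ∩ B| / |A| > 1/4: holds.
(c) |A ∩ B| / |A| ≥ 1/4: holds.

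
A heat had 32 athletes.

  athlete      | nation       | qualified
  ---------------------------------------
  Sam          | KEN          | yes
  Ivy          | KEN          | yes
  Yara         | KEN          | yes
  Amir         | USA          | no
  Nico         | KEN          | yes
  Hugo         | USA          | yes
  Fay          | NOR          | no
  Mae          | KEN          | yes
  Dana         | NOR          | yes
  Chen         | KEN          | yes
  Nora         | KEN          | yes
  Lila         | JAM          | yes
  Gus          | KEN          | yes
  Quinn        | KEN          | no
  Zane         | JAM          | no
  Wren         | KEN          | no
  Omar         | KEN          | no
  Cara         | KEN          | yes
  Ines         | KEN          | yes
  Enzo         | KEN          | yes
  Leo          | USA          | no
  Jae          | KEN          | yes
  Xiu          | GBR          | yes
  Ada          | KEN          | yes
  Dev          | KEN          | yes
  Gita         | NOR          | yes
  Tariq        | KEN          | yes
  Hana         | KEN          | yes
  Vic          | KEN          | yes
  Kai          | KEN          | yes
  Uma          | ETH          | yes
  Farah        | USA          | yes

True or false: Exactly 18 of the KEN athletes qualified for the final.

Truth condition: |A ∩ B| = 18.
|A| = 21, |A ∩ B| = 18, |A ∖ B| = 3.
|A ∩ B| = 18, so the statement is true.

True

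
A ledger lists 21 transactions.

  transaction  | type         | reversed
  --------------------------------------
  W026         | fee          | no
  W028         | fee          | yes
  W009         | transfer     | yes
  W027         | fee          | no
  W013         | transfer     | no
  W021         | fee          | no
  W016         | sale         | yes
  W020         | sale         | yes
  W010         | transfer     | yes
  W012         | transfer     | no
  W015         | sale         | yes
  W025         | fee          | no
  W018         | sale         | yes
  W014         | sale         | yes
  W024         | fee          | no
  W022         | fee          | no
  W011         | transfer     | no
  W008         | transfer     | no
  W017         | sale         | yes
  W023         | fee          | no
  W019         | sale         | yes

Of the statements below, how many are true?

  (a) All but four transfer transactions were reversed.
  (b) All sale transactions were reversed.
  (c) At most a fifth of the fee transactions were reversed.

(a) transfer: |A| = 6, |A ∩ B| = 2; needs |A ∖ B| = 4 — true.
(b) sale: |A| = 7, |A ∩ B| = 7; needs A ⊆ B, i.e. every element of A is in B (|A ∖ B| = 0) — true.
(c) fee: |A| = 8, |A ∩ B| = 1; needs |A ∩ B| / |A| ≤ 1/5 — true.

3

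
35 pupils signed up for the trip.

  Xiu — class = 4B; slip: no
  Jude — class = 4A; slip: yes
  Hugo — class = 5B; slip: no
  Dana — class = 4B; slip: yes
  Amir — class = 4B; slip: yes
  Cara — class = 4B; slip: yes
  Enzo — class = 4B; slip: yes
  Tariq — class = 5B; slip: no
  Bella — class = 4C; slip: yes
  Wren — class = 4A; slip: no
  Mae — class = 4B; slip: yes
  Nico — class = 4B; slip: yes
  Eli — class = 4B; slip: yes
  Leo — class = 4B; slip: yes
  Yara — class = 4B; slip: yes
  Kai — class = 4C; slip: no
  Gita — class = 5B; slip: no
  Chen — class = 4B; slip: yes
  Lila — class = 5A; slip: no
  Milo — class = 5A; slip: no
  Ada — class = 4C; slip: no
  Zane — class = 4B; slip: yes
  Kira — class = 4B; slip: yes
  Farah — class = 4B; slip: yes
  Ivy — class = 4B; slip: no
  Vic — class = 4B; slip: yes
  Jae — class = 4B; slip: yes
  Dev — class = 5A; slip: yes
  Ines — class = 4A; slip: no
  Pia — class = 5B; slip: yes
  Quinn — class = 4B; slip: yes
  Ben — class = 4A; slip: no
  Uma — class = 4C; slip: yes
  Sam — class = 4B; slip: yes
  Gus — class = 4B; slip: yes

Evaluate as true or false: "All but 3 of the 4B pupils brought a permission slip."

Truth condition: |A ∖ B| = 3.
|A| = 20, |A ∩ B| = 18, |A ∖ B| = 2.
|A ∖ B| = 2, so the statement is false.

False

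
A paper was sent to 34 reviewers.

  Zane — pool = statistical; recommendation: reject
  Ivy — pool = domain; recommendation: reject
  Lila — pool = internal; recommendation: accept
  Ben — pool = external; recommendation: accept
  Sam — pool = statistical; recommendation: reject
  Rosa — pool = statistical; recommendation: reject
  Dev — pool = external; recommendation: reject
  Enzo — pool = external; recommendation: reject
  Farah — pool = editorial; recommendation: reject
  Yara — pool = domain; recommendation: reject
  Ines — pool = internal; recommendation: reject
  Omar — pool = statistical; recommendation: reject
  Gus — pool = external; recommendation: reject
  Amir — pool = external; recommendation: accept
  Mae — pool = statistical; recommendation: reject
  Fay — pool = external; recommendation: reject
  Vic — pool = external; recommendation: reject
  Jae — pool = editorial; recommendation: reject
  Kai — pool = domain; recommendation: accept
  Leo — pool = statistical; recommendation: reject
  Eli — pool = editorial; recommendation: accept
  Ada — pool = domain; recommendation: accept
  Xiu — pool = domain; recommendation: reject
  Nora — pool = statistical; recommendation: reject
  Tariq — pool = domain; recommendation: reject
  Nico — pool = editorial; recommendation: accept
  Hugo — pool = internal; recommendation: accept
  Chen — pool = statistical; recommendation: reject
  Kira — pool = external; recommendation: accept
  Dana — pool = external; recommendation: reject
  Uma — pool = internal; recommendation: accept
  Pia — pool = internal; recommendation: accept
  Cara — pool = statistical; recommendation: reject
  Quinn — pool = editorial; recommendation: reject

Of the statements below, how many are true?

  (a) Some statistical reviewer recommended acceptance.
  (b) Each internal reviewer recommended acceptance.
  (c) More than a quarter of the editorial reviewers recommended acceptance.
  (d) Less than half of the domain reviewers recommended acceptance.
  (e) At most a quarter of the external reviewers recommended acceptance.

(a) statistical: |A| = 9, |A ∩ B| = 0; needs A ∩ B ≠ ∅ (|A ∩ B| ≥ 1) — false.
(b) internal: |A| = 5, |A ∩ B| = 4; needs A ⊆ B, i.e. every element of A is in B (|A ∖ B| = 0) — false.
(c) editorial: |A| = 5, |A ∩ B| = 2; needs |A ∩ B| / |A| > 1/4 — true.
(d) domain: |A| = 6, |A ∩ B| = 2; needs |A ∩ B| < |A ∖ B| — true.
(e) external: |A| = 9, |A ∩ B| = 3; needs |A ∩ B| / |A| ≤ 1/4 — false.

2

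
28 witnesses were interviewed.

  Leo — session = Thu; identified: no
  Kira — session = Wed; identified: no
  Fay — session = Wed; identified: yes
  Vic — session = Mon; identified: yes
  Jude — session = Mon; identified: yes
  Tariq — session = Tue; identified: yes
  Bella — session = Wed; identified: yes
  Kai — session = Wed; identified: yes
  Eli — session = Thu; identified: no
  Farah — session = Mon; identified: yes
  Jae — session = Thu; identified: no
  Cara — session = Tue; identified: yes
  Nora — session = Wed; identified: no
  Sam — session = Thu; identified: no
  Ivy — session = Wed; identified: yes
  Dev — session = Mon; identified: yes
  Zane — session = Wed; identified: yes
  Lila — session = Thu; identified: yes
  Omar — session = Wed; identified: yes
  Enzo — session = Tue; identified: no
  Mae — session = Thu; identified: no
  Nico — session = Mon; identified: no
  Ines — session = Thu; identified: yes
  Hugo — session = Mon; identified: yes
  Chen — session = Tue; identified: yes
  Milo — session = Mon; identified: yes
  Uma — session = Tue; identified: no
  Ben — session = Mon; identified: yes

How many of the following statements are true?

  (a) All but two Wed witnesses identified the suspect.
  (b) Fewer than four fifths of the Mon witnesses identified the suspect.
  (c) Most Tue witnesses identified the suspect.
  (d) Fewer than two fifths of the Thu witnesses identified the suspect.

3

(a) Wed: |A| = 8, |A ∩ B| = 6; needs |A ∖ B| = 2 — true.
(b) Mon: |A| = 8, |A ∩ B| = 7; needs |A ∩ B| / |A| < 4/5 — false.
(c) Tue: |A| = 5, |A ∩ B| = 3; needs |A ∩ B| > |A ∖ B| — true.
(d) Thu: |A| = 7, |A ∩ B| = 2; needs |A ∩ B| / |A| < 2/5 — true.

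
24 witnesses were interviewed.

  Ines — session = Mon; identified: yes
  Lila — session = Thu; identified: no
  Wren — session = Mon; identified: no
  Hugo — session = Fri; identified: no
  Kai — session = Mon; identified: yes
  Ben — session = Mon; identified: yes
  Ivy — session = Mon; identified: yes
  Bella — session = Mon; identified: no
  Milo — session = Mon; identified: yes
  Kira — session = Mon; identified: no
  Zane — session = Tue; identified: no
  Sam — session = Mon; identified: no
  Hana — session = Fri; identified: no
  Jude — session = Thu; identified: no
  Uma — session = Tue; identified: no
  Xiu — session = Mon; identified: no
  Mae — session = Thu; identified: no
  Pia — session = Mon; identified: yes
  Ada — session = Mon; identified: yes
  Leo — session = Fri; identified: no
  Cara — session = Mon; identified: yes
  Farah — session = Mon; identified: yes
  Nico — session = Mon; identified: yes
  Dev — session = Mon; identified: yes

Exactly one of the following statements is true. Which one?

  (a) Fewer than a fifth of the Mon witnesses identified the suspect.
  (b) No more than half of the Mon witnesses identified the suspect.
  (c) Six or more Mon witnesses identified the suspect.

(c)

|A| = 16, |A ∩ B| = 11, |A ∖ B| = 5.
(a) requires |A ∩ B| / |A| < 1/5: false.
(b) requires |A ∩ B| ≤ |A ∖ B|: false.
(c) requires |A ∩ B| ≥ 6: true.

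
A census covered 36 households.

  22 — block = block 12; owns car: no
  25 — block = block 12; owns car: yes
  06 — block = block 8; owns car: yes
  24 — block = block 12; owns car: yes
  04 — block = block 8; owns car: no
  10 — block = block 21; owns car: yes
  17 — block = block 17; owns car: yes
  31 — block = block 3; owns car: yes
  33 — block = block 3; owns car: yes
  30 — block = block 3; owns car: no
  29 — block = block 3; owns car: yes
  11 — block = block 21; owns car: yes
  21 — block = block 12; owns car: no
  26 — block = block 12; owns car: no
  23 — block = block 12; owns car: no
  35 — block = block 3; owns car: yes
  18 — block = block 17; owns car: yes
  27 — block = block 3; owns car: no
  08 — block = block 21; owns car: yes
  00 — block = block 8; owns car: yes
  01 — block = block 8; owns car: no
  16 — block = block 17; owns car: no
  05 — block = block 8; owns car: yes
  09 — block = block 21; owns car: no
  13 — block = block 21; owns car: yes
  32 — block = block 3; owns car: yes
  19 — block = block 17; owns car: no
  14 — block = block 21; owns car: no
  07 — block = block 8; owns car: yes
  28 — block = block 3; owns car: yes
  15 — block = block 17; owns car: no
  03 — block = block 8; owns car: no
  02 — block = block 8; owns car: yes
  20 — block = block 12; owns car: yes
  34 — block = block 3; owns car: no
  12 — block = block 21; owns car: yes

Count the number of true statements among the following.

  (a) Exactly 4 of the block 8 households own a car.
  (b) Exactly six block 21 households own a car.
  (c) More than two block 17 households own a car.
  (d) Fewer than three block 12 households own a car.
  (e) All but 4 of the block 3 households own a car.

0

(a) block 8: |A| = 8, |A ∩ B| = 5; needs |A ∩ B| = 4 — false.
(b) block 21: |A| = 7, |A ∩ B| = 5; needs |A ∩ B| = 6 — false.
(c) block 17: |A| = 5, |A ∩ B| = 2; needs |A ∩ B| > 2 — false.
(d) block 12: |A| = 7, |A ∩ B| = 3; needs |A ∩ B| < 3 — false.
(e) block 3: |A| = 9, |A ∩ B| = 6; needs |A ∖ B| = 4 — false.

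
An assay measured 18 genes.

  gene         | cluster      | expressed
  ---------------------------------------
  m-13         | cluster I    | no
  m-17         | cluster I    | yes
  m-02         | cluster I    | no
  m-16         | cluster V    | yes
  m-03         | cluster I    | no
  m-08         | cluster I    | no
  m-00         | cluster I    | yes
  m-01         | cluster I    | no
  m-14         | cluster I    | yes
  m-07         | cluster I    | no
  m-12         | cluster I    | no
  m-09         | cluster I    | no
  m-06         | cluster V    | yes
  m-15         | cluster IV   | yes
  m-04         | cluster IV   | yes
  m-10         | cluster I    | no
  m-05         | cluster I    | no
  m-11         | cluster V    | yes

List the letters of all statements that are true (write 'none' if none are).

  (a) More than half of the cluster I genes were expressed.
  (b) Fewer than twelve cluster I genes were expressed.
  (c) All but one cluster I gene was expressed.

|A| = 13, |A ∩ B| = 3, |A ∖ B| = 10.
(a) |A ∩ B| > |A ∖ B|: fails.
(b) |A ∩ B| < 12: holds.
(c) |A ∖ B| = 1: fails.

(b)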